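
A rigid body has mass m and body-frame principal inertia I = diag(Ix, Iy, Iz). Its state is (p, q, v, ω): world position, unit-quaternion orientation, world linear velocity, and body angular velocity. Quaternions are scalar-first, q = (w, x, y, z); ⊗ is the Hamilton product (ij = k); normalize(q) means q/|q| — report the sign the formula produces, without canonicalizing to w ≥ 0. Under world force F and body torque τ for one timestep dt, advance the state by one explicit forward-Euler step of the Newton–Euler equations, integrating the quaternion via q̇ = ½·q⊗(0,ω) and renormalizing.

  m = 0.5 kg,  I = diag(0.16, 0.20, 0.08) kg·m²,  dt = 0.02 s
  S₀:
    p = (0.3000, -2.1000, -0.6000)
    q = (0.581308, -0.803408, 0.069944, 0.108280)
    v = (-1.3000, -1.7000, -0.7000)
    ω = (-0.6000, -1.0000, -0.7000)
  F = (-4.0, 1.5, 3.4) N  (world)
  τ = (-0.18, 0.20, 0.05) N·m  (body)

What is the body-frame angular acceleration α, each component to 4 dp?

ω×(Iω) gyroscopic = (-0.0840, 0.0336, 0.0240)
(τ − ω×Iω)/I = (-0.6000, 0.8320, 0.3250)

α = (-0.6000, 0.8320, 0.3250)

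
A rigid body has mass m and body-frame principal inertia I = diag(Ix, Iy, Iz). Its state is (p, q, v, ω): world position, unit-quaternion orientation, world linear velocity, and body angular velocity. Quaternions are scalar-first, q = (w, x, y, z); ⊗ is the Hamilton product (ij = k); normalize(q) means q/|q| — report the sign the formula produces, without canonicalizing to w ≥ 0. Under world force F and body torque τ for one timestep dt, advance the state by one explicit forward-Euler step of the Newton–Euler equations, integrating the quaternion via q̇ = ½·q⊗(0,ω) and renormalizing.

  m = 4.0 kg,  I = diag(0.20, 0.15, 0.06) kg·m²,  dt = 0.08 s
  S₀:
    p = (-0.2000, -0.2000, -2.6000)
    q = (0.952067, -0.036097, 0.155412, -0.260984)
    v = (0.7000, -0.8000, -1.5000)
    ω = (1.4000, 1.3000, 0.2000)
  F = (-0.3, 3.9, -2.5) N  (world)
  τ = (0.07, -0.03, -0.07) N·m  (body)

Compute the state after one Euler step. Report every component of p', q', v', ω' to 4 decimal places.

p + v·dt = (-0.1440, -0.2640, -2.7200)
new velocity v' = (0.6940, -0.7220, -1.5500)
gyro term ω×Iω = (-0.0234, 0.0392, -0.0910)
angular accel α = (0.4670, -0.4613, 0.3500)
ω' = ω + α·dt = (1.4374, 1.2631, 0.2280)
Hamilton product q⊗(0,ω) = (-0.0993030, 1.7032554, 0.8795289, -0.0740895)
q' = normalize(q + ½dt·q⊗(0,ω)) = (0.9453, 0.0319, 0.1900, -0.2632)

p' = (-0.1440, -0.2640, -2.7200)
q' = (0.9453, 0.0319, 0.1900, -0.2632)
v' = (0.6940, -0.7220, -1.5500)
ω' = (1.4374, 1.2631, 0.2280)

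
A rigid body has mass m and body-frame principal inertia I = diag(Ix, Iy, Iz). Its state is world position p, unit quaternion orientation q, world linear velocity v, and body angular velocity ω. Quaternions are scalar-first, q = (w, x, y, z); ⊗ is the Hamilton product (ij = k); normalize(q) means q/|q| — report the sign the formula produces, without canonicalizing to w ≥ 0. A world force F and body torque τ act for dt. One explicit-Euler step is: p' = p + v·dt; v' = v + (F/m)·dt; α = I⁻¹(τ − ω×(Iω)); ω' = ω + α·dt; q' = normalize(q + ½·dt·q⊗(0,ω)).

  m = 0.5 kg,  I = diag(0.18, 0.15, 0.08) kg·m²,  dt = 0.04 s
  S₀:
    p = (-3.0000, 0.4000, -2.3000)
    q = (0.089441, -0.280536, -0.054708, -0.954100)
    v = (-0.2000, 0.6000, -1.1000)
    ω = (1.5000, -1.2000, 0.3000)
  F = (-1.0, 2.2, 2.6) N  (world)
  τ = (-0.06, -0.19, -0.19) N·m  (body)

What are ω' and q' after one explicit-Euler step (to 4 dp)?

ω×(Iω) gyroscopic = (0.0252, 0.0450, 0.0540)
angular accel α = (-0.4733, -1.5667, -3.0500)
ω' = ω + α·dt = (1.4811, -1.2627, 0.1780)
q⊗(0,ω) = (0.6413844, -1.0271709, -1.4543184, 0.4455375)
q + ½dt·q⊗(0,ω), renormalized = (0.1022, -0.3009, -0.0837, -0.9445)

ω' = (1.4811, -1.2627, 0.1780)
q' = (0.1022, -0.3009, -0.0837, -0.9445)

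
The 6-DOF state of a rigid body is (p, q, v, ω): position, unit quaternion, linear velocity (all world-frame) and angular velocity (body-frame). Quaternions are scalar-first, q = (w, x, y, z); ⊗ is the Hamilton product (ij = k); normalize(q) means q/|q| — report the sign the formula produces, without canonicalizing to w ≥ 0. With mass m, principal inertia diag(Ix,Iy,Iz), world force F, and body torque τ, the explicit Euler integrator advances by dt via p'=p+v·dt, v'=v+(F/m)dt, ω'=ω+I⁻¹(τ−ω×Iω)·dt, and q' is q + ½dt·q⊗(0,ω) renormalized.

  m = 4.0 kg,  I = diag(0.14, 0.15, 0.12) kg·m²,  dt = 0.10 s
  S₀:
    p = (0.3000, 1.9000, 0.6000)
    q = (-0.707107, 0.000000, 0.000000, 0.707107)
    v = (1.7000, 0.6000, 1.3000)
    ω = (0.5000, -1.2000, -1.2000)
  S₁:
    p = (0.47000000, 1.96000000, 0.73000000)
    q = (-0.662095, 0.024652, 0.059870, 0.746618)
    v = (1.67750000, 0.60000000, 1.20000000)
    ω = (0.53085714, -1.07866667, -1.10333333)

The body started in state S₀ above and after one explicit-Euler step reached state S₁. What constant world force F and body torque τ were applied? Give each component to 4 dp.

v₁ − v₀ = (-0.02250000, 0.00000000, -0.10000000)
F = m·Δv/dt = (-0.9000, 0.0000, -4.0000)
rate change Δω = (0.03085714, 0.12133333, 0.09666667)
ω₀×(Iω₀) = (-0.0432, -0.0120, -0.0060)
τ = I·(Δω/dt) + ω₀×(Iω₀) = (0.0000, 0.1700, 0.1100)

F = (-0.9000, 0.0000, -4.0000)
τ = (0.0000, 0.1700, 0.1100)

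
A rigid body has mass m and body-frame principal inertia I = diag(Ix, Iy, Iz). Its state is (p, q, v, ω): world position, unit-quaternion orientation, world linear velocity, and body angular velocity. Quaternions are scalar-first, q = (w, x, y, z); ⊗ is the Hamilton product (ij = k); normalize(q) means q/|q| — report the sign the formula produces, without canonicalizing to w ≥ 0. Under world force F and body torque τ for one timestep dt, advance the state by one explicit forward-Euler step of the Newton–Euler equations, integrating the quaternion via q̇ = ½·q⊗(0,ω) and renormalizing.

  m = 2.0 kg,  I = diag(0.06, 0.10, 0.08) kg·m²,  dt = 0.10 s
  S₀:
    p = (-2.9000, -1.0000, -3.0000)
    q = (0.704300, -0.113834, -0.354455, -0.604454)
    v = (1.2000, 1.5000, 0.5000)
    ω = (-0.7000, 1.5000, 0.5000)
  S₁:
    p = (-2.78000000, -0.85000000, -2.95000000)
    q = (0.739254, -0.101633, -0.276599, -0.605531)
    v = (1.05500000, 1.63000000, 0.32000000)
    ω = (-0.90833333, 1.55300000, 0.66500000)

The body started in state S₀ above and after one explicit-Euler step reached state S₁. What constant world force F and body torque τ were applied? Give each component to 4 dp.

F = (-2.9000, 2.6000, -3.6000)
τ = (-0.1400, 0.0600, 0.0900)

Δω = ω₁−ω₀ = (-0.20833333, 0.05300000, 0.16500000)
gyro term ω₀×Iω₀ = (-0.0150, 0.0070, -0.0420)
I·α + gyro = (-0.1400, 0.0600, 0.0900)
v₁ − v₀ = (-0.14500000, 0.13000000, -0.18000000)
applied force F = (-2.9000, 2.6000, -3.6000)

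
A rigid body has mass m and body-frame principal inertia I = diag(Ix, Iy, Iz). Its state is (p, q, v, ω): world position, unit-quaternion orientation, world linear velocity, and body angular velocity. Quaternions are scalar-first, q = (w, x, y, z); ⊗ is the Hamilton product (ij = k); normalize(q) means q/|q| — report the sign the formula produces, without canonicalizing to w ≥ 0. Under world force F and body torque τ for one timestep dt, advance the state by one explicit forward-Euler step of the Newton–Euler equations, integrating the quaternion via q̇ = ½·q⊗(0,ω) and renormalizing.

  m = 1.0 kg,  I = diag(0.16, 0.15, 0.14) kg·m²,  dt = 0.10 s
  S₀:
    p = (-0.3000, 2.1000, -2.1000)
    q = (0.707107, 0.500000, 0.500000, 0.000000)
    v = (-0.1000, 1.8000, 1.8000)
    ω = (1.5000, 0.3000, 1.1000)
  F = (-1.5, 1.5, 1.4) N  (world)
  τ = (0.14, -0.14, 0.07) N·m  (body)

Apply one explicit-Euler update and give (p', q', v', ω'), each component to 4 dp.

(τ − ω×Iω)/I = (0.8956, -1.1533, 0.5321)
ω + α·dt = (1.5896, 0.1847, 1.1532)
q⊗(0,ω) = (-0.9000000, 1.6106605, -0.3378679, 0.1778177)
q + ½dt·q⊗(0,ω), renormalized = (0.6592, 0.5780, 0.4810, 0.0089)
linear accel F/m = (-1.5000, 1.5000, 1.4000)
new position p' = (-0.3100, 2.2800, -1.9200)
v + (F/m)dt = (-0.2500, 1.9500, 1.9400)

p' = (-0.3100, 2.2800, -1.9200)
q' = (0.6592, 0.5780, 0.4810, 0.0089)
v' = (-0.2500, 1.9500, 1.9400)
ω' = (1.5896, 0.1847, 1.1532)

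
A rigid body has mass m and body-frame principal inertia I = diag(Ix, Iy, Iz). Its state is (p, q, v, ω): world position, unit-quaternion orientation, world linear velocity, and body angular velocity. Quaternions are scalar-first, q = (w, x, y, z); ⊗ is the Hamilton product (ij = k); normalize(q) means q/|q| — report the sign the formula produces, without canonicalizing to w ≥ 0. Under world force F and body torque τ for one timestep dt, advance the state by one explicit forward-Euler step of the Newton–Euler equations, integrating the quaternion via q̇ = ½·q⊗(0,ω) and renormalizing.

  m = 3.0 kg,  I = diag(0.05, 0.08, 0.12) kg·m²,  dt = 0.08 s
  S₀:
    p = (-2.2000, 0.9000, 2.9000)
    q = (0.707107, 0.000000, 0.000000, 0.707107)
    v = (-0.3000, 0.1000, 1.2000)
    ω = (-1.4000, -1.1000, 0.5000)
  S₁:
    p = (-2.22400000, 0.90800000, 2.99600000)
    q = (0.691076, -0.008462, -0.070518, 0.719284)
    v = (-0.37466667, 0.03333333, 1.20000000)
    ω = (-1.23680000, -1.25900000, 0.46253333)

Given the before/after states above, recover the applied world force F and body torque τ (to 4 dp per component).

F = (-2.8000, -2.5000, 0.0000)
τ = (0.0800, -0.1100, -0.0100)

rate change Δω = (0.16320000, -0.15900000, -0.03746667)
ω₀×(Iω₀) = (-0.0220, 0.0490, 0.0462)
applied torque τ = (0.0800, -0.1100, -0.0100)
v₁ − v₀ = (-0.07466667, -0.06666667, 0.00000000)
applied force F = (-2.8000, -2.5000, 0.0000)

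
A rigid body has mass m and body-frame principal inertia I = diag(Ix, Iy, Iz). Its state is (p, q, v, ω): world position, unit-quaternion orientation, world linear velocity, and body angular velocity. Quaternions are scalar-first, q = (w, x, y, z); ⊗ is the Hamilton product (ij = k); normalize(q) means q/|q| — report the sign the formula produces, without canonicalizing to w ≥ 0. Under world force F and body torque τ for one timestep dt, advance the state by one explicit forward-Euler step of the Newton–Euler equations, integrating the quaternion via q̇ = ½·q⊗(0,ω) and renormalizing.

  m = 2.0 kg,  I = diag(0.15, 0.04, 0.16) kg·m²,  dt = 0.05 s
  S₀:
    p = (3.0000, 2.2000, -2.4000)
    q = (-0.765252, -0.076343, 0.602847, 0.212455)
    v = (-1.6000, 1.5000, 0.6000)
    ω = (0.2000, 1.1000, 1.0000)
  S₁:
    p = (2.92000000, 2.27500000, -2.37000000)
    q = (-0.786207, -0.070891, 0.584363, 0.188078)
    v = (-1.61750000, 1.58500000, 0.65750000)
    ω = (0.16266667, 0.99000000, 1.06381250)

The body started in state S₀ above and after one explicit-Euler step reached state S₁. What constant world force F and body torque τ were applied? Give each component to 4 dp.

F = (-0.7000, 3.4000, 2.3000)
τ = (0.0200, -0.0900, 0.1800)

Δω = ω₁−ω₀ = (-0.03733333, -0.11000000, 0.06381250)
τ = I·(Δω/dt) + ω₀×(Iω₀) = (0.0200, -0.0900, 0.1800)
v₁ − v₀ = (-0.01750000, 0.08500000, 0.05750000)
m·(v₁−v₀)/dt = (-0.7000, 3.4000, 2.3000)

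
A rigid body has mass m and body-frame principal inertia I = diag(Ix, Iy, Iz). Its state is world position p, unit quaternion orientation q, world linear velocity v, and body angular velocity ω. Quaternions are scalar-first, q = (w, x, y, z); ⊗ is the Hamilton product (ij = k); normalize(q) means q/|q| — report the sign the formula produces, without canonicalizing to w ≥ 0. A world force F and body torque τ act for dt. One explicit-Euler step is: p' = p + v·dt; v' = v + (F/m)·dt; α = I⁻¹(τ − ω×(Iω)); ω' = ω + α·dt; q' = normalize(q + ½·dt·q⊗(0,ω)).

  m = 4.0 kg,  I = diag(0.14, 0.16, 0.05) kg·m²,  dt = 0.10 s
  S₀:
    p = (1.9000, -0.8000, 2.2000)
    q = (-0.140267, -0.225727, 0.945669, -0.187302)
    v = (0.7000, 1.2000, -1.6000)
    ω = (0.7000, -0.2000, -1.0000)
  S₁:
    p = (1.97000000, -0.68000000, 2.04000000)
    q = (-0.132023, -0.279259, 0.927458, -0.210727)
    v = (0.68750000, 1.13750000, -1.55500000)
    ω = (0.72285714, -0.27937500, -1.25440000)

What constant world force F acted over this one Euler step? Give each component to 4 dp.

velocity change Δv = (-0.01250000, -0.06250000, 0.04500000)
m·(v₁−v₀)/dt = (-0.5000, -2.5000, 1.8000)

F = (-0.5000, -2.5000, 1.8000)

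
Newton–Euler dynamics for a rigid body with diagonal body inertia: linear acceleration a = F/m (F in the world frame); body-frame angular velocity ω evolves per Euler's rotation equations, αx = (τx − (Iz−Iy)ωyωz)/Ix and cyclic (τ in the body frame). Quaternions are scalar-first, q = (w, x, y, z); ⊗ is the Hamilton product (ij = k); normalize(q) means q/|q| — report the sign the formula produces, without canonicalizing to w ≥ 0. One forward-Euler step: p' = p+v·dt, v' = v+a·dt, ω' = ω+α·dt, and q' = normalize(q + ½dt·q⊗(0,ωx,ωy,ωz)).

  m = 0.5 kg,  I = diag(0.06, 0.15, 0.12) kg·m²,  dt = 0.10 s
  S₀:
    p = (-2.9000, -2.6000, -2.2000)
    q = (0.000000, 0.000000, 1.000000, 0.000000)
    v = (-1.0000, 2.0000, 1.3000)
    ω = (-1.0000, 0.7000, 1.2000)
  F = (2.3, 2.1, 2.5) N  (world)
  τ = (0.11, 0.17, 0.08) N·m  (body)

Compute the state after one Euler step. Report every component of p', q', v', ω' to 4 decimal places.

p' = (-3.0000, -2.4000, -2.0700)
q' = (-0.0349, 0.0598, 0.9964, 0.0498)
v' = (-0.5400, 2.4200, 1.8000)
ω' = (-0.7747, 0.7653, 1.3192)

gyro term ω×Iω = (-0.0252, 0.0720, -0.0630)
(τ − ω×Iω)/I = (2.2533, 0.6533, 1.1917)
new body rate ω' = (-0.7747, 0.7653, 1.3192)
Hamilton product q⊗(0,ω) = (-0.7000000, 1.2000000, 0.0000000, 1.0000000)
q' = normalize(q + ½dt·q⊗(0,ω)) = (-0.0349, 0.0598, 0.9964, 0.0498)
p + v·dt = (-3.0000, -2.4000, -2.0700)
new velocity v' = (-0.5400, 2.4200, 1.8000)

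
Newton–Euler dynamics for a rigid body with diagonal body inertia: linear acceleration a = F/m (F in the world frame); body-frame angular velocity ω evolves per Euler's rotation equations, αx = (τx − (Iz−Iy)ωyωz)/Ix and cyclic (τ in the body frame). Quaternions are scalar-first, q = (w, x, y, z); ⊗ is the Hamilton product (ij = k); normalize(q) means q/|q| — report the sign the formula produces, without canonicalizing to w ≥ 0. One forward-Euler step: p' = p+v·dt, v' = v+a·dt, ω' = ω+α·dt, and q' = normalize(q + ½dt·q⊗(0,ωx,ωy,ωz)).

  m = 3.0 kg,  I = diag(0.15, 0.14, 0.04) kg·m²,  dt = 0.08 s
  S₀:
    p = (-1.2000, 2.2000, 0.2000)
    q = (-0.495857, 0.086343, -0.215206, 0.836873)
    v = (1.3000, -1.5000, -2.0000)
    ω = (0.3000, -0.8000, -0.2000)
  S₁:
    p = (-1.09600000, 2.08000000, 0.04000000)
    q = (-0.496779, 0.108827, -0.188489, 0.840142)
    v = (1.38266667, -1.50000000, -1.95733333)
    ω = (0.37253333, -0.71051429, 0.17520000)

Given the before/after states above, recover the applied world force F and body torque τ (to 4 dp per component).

F = (3.1000, 0.0000, 1.6000)
τ = (0.1200, 0.1500, 0.1900)

Δv = v₁−v₀ = (0.08266667, 0.00000000, 0.04266667)
m·(v₁−v₀)/dt = (3.1000, 0.0000, 1.6000)
rate change Δω = (0.07253333, 0.08948571, 0.37520000)
precession coupling = (-0.0160, -0.0066, 0.0024)
applied torque τ = (0.1200, 0.1500, 0.1900)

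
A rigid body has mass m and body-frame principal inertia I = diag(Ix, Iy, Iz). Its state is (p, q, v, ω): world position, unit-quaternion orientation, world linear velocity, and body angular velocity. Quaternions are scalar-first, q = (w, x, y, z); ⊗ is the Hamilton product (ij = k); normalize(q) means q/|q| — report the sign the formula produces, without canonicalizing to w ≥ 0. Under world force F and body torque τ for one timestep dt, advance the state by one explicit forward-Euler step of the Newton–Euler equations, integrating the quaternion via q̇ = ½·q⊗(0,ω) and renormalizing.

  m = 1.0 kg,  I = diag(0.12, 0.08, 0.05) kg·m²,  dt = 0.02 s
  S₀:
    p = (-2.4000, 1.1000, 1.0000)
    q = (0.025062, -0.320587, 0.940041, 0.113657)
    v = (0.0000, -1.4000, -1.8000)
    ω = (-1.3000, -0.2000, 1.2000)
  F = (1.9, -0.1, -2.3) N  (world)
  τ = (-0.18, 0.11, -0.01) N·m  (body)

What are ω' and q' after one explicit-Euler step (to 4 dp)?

ω' = (-1.3312, -0.1452, 1.2002)
q' = (0.0214, -0.3094, 0.9422, 0.1268)

precession coupling ω×(Iω) = (0.0072, -0.1092, -0.0104)
angular accel α = (-1.5600, 2.7400, 0.0080)
new body rate ω' = (-1.3312, -0.1452, 1.2002)
Hamilton product q⊗(0,ω) = (-0.3651433, 1.1182000, 0.2319379, 1.3162451)
q' = normalize(q + ½dt·q⊗(0,ω)) = (0.0214, -0.3094, 0.9422, 0.1268)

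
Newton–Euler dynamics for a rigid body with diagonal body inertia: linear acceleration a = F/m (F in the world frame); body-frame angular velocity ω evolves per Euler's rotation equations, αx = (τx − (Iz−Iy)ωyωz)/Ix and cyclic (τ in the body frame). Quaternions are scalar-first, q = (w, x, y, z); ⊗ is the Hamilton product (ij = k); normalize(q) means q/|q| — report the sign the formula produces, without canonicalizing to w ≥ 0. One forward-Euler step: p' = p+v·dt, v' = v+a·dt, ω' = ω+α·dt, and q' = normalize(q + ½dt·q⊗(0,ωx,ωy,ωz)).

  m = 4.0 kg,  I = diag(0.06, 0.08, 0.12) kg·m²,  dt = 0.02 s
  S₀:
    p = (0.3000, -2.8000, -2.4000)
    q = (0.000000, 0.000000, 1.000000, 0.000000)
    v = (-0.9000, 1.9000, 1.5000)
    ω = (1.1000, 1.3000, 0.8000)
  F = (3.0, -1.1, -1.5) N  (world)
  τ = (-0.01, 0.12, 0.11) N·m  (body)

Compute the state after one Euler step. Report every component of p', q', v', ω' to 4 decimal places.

p' = (0.2820, -2.7620, -2.3700)
q' = (-0.0130, 0.0080, 0.9998, -0.0110)
v' = (-0.8850, 1.8945, 1.4925)
ω' = (1.0828, 1.3432, 0.8136)

angular accel α = (-0.8600, 2.1600, 0.6783)
new body rate ω' = (1.0828, 1.3432, 0.8136)
2q̇ = q⊗(0,ω) = (-1.3000000, 0.8000000, 0.0000000, -1.1000000)
updated quaternion q' = (-0.0130, 0.0080, 0.9998, -0.0110)
p' = p + v·dt = (0.2820, -2.7620, -2.3700)
new velocity v' = (-0.8850, 1.8945, 1.4925)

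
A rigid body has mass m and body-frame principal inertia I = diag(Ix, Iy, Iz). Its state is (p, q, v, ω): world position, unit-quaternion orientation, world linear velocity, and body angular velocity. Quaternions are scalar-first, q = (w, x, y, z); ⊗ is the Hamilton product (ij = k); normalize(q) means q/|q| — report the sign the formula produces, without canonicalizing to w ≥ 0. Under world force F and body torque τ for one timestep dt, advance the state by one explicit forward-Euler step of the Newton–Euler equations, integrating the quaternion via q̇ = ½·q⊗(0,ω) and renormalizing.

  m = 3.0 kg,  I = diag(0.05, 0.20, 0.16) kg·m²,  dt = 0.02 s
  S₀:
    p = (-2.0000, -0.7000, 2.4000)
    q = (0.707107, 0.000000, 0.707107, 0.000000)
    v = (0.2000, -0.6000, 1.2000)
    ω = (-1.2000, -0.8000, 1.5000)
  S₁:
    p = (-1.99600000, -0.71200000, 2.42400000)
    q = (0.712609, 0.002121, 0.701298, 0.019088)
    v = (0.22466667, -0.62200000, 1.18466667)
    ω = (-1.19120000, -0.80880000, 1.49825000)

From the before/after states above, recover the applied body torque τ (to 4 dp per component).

rate change Δω = (0.00880000, -0.00880000, -0.00175000)
ω₀×(Iω₀) = (0.0480, 0.1980, 0.1440)
I·α + gyro = (0.0700, 0.1100, 0.1300)

τ = (0.0700, 0.1100, 0.1300)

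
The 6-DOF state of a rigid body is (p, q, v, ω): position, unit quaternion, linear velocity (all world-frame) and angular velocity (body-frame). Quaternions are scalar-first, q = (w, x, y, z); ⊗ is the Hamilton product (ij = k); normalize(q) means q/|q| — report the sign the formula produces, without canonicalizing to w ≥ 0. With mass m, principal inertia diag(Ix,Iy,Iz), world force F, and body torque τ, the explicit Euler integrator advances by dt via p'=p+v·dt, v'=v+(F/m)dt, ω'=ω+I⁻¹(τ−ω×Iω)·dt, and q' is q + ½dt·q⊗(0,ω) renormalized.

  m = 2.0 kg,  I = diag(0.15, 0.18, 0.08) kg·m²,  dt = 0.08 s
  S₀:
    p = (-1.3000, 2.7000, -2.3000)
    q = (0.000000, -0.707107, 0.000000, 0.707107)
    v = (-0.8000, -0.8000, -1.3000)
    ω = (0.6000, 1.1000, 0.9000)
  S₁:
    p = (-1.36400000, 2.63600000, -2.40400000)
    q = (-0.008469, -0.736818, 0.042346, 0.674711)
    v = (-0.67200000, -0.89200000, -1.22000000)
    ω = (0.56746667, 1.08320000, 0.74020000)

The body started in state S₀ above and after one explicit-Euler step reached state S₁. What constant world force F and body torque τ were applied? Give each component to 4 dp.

Δv = v₁−v₀ = (0.12800000, -0.09200000, 0.08000000)
applied force F = (3.2000, -2.3000, 2.0000)
Δω = ω₁−ω₀ = (-0.03253333, -0.01680000, -0.15980000)
precession coupling = (-0.0990, 0.0378, 0.0198)
applied torque τ = (-0.1600, 0.0000, -0.1400)

F = (3.2000, -2.3000, 2.0000)
τ = (-0.1600, 0.0000, -0.1400)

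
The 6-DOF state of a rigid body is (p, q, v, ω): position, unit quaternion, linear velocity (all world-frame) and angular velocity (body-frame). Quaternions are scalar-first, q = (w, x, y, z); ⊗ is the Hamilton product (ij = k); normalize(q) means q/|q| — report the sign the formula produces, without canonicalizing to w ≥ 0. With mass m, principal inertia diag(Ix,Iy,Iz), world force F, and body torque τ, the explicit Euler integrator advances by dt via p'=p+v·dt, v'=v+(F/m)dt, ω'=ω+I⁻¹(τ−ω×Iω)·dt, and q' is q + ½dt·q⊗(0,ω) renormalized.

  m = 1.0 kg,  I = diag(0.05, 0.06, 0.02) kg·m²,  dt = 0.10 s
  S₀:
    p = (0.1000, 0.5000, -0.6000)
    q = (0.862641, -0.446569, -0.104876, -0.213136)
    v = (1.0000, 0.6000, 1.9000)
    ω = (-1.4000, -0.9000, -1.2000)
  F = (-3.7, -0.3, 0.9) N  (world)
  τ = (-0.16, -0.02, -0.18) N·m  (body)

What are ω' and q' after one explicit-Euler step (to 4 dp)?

ω' = (-1.6336, -1.0173, -2.1630)
q' = (0.8096, -0.5076, -0.1548, -0.2508)

ω×(Iω) gyroscopic = (-0.0432, 0.0504, 0.0126)
α = I⁻¹(τ − ω×Iω) = (-2.3360, -1.1733, -9.6300)
ω + α·dt = (-1.6336, -1.0173, -2.1630)
q⊗(0,ω) = (-0.9753482, -1.2736686, -1.0138693, -0.7800835)
q + ½dt·q⊗(0,ω), renormalized = (0.8096, -0.5076, -0.1548, -0.2508)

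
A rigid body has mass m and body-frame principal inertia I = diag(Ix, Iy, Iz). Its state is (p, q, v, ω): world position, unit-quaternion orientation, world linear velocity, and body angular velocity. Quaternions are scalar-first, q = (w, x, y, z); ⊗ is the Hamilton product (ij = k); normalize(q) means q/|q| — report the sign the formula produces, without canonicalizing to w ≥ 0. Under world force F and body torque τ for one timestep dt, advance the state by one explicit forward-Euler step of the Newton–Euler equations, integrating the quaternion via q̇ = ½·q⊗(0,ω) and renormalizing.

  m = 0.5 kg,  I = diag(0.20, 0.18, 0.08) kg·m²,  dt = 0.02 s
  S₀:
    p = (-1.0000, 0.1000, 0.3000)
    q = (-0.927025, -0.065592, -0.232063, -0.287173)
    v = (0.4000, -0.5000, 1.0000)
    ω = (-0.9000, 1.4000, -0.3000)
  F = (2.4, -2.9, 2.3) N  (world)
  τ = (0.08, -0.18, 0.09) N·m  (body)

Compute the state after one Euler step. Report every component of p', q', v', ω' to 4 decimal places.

p' = (-0.9920, 0.0900, 0.3200)
q' = (-0.9251, -0.0525, -0.2426, -0.2874)
v' = (0.4960, -0.6160, 1.0920)
ω' = (-0.8962, 1.3764, -0.2838)

p' = p + v·dt = (-0.9920, 0.0900, 0.3200)
v' = v + a·dt = (0.4960, -0.6160, 1.0920)
ω×(Iω) gyroscopic = (0.0420, 0.0324, 0.0252)
α = I⁻¹(τ − ω×Iω) = (0.1900, -1.1800, 0.8100)
ω + α·dt = (-0.8962, 1.3764, -0.2838)
Hamilton product q⊗(0,ω) = (0.1797035, 1.3059836, -1.0590569, -0.0225780)
q' = normalize(q + ½dt·q⊗(0,ω)) = (-0.9251, -0.0525, -0.2426, -0.2874)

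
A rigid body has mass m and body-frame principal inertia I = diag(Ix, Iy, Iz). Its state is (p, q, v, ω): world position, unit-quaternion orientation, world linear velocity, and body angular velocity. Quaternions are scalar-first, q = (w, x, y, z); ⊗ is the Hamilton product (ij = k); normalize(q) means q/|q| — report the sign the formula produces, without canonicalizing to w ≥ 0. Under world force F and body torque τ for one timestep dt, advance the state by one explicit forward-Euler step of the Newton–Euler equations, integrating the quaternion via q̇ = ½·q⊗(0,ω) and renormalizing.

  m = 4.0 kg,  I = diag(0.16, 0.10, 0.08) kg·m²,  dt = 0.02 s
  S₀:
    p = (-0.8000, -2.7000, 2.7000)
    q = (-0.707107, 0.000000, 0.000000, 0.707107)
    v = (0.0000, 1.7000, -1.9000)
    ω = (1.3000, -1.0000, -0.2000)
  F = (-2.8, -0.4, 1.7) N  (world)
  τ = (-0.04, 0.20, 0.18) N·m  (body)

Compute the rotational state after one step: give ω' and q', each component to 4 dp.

ω' = (1.2955, -0.9558, -0.1745)
q' = (-0.7056, -0.0021, 0.0163, 0.7084)

gyro term ω×Iω = (-0.0040, -0.0208, 0.0780)
α = I⁻¹(τ − ω×Iω) = (-0.2250, 2.2080, 1.2750)
ω + α·dt = (1.2955, -0.9558, -0.1745)
Hamilton product q⊗(0,ω) = (0.1414214, -0.2121321, 1.6263461, 0.1414214)
updated quaternion q' = (-0.7056, -0.0021, 0.0163, 0.7084)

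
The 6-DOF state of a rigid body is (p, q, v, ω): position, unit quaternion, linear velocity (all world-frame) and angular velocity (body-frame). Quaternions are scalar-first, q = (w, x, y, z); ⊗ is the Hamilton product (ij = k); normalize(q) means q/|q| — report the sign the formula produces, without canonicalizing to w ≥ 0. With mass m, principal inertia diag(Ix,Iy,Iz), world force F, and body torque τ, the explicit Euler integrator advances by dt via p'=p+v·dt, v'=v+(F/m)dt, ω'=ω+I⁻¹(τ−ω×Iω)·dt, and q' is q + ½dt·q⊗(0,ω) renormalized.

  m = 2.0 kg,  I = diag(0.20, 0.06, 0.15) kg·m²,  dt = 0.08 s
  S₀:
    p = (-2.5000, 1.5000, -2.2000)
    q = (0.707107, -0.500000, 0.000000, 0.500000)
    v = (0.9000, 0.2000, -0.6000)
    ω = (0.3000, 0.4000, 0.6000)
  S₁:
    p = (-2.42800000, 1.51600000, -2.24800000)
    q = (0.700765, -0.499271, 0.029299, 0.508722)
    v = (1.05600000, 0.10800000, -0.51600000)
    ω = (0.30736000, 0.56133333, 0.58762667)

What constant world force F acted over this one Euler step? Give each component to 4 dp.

F = (3.9000, -2.3000, 2.1000)

v₁ − v₀ = (0.15600000, -0.09200000, 0.08400000)
m·(v₁−v₀)/dt = (3.9000, -2.3000, 2.1000)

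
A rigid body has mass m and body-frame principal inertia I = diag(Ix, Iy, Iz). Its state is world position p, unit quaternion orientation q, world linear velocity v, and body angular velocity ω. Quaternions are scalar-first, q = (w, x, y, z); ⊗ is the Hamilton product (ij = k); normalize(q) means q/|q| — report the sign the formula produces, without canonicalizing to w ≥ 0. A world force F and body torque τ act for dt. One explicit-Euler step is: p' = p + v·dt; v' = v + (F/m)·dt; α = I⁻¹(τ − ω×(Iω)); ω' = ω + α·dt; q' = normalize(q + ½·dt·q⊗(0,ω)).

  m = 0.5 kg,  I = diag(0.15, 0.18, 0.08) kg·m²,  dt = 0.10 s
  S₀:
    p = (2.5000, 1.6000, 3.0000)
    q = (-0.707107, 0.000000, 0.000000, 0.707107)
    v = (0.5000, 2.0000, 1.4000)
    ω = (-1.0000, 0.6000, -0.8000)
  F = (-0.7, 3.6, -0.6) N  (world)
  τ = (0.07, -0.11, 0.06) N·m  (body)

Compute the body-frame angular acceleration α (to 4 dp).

precession coupling ω×(Iω) = (0.0480, 0.0560, -0.0180)
α = I⁻¹(τ − ω×Iω) = (0.1467, -0.9222, 0.9750)

α = (0.1467, -0.9222, 0.9750)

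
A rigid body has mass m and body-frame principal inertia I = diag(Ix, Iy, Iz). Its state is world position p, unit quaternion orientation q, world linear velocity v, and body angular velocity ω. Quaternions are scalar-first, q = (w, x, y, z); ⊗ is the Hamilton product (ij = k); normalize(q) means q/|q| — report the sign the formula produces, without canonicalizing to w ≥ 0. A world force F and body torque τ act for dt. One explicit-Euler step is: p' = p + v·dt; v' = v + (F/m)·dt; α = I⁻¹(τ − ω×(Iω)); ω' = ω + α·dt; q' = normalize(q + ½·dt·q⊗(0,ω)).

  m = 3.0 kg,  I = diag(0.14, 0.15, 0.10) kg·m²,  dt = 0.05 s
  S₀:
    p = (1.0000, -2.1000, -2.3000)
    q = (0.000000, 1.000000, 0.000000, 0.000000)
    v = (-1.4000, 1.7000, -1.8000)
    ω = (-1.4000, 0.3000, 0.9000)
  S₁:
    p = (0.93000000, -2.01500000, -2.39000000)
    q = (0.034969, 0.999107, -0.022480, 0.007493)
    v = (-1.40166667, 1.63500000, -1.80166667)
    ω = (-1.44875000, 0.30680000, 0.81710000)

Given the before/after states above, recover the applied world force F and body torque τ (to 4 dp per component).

Δv = v₁−v₀ = (-0.00166667, -0.06500000, -0.00166667)
m·(v₁−v₀)/dt = (-0.1000, -3.9000, -0.1000)
ω₁ − ω₀ = (-0.04875000, 0.00680000, -0.08290000)
gyro term ω₀×Iω₀ = (-0.0135, -0.0504, -0.0042)
I·α + gyro = (-0.1500, -0.0300, -0.1700)

F = (-0.1000, -3.9000, -0.1000)
τ = (-0.1500, -0.0300, -0.1700)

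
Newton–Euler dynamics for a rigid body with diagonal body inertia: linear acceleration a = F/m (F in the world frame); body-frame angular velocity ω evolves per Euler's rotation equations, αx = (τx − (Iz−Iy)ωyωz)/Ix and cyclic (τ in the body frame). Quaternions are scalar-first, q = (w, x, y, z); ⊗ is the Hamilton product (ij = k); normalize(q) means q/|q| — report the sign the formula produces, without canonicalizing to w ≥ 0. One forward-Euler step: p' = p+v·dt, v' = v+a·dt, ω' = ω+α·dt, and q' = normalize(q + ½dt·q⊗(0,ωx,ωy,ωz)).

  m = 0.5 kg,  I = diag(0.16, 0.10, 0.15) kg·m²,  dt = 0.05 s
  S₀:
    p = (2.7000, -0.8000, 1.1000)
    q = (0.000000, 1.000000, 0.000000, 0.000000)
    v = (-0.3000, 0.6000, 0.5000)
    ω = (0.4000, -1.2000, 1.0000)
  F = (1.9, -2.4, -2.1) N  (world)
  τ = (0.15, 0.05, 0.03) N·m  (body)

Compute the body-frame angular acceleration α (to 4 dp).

precession coupling ω×(Iω) = (-0.0600, 0.0040, 0.0288)
angular accel α = (1.3125, 0.4600, 0.0080)

α = (1.3125, 0.4600, 0.0080)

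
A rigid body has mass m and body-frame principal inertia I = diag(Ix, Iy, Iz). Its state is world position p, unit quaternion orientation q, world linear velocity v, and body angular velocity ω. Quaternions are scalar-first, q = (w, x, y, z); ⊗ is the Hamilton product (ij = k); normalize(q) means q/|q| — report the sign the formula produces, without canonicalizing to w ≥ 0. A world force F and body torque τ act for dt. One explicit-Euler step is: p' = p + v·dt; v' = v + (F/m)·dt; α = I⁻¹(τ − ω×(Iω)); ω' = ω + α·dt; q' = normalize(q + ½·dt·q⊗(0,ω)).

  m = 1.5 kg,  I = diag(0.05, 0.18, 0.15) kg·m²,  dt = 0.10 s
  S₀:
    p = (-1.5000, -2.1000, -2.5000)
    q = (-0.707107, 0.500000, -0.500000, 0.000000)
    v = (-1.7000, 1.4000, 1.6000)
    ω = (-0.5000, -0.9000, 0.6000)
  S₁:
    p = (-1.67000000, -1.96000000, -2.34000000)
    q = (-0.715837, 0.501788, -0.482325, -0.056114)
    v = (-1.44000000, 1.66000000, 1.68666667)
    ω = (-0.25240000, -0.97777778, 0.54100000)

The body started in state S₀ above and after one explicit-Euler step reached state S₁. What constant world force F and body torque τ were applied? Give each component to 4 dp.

v₁ − v₀ = (0.26000000, 0.26000000, 0.08666667)
applied force F = (3.9000, 3.9000, 1.3000)
rate change Δω = (0.24760000, -0.07777778, -0.05900000)
ω₀×(Iω₀) = (0.0162, 0.0300, 0.0585)
τ = I·(Δω/dt) + ω₀×(Iω₀) = (0.1400, -0.1100, -0.0300)

F = (3.9000, 3.9000, 1.3000)
τ = (0.1400, -0.1100, -0.0300)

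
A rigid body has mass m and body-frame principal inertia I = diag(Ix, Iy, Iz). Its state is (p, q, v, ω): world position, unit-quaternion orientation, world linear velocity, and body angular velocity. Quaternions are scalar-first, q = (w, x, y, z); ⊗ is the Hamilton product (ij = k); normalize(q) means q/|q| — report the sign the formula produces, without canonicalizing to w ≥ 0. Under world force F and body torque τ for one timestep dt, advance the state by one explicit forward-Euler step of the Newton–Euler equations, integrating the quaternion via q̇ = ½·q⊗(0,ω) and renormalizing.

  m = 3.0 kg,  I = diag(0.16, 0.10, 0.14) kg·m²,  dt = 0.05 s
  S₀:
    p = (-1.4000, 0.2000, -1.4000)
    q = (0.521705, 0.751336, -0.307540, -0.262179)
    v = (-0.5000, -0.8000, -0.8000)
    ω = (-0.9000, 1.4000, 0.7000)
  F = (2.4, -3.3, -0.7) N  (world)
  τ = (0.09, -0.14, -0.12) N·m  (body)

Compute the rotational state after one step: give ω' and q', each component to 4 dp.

ω' = (-0.8841, 1.3363, 0.6301)
q' = (0.5534, 0.7426, -0.2962, -0.2334)

α = I⁻¹(τ − ω×Iω) = (0.3175, -1.2740, -1.3971)
ω' = ω + α·dt = (-0.8841, 1.3363, 0.6301)
Hamilton product q⊗(0,ω) = (1.2902837, -0.3177619, 0.4404129, 1.1402779)
q' = normalize(q + ½dt·q⊗(0,ω)) = (0.5534, 0.7426, -0.2962, -0.2334)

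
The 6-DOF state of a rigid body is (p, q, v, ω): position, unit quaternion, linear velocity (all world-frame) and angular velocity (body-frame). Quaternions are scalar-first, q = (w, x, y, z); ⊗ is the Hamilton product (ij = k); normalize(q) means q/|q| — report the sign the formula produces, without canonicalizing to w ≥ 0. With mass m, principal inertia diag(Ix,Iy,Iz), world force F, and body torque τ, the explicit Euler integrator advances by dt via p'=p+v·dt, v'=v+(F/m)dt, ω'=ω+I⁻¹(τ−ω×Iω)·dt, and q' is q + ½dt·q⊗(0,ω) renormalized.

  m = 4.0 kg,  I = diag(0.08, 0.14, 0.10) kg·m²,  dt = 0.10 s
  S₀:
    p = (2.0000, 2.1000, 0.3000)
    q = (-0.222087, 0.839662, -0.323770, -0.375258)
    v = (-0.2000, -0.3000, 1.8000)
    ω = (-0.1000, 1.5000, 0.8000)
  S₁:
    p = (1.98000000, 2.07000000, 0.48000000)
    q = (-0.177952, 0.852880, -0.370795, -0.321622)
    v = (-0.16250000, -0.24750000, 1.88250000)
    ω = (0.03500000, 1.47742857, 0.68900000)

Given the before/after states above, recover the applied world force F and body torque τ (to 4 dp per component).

F = (1.5000, 2.1000, 3.3000)
τ = (0.0600, -0.0300, -0.1200)

ω₁ − ω₀ = (0.13500000, -0.02257143, -0.11100000)
gyro term ω₀×Iω₀ = (-0.0480, 0.0016, -0.0090)
τ = I·(Δω/dt) + ω₀×(Iω₀) = (0.0600, -0.0300, -0.1200)
v₁ − v₀ = (0.03750000, 0.05250000, 0.08250000)
m·(v₁−v₀)/dt = (1.5000, 2.1000, 3.3000)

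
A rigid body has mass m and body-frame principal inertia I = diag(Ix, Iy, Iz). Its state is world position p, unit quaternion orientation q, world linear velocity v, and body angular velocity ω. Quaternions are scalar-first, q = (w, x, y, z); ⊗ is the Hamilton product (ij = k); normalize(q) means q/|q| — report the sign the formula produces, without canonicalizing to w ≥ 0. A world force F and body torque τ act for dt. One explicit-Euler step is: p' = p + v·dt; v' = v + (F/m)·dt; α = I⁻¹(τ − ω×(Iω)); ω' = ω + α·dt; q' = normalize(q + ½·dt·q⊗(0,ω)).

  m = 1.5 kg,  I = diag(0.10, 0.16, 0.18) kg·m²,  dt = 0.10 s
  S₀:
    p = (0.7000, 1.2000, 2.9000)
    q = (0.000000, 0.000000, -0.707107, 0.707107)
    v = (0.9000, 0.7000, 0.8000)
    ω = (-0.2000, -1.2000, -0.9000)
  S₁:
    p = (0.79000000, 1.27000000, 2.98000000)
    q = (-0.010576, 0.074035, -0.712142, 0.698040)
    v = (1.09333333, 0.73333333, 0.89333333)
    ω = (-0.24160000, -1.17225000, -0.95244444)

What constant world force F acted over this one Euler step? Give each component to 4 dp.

F = (2.9000, 0.5000, 1.4000)

velocity change Δv = (0.19333333, 0.03333333, 0.09333333)
F = m·Δv/dt = (2.9000, 0.5000, 1.4000)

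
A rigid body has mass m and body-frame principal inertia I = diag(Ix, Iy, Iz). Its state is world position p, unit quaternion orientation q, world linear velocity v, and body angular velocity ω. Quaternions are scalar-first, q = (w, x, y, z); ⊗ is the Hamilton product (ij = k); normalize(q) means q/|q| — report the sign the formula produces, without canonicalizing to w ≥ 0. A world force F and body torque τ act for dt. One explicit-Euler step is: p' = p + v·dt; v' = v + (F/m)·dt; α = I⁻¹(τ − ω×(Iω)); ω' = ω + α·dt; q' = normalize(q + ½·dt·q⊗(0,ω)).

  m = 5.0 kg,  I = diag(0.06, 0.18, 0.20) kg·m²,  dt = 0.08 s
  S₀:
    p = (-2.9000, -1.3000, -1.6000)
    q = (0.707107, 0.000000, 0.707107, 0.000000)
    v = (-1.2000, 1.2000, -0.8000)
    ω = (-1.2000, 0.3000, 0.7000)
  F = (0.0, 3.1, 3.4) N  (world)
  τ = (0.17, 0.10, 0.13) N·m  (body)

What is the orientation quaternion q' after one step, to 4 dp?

2q̇ = q⊗(0,ω) = (-0.2121321, -0.3535535, 0.2121321, 1.3435033)
q + ½dt·q⊗(0,ω), renormalized = (0.6975, -0.0141, 0.7144, 0.0537)

q' = (0.6975, -0.0141, 0.7144, 0.0537)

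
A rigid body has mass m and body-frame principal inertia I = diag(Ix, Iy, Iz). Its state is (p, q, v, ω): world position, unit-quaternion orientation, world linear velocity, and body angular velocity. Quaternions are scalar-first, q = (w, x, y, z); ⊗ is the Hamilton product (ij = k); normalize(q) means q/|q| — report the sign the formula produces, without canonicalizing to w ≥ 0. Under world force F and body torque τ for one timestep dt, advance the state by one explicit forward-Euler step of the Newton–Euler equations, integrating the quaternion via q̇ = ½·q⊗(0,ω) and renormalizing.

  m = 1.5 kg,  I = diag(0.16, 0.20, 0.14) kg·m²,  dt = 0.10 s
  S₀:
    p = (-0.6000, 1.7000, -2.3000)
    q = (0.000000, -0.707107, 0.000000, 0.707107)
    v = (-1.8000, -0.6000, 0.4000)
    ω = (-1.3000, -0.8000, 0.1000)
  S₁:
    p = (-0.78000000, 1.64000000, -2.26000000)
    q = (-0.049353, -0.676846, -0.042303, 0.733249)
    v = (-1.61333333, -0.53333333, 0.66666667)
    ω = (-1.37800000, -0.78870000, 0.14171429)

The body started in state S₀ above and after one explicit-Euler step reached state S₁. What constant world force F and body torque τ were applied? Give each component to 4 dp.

ω₁ − ω₀ = (-0.07800000, 0.01130000, 0.04171429)
I·α + gyro = (-0.1200, 0.0200, 0.1000)
v₁ − v₀ = (0.18666667, 0.06666667, 0.26666667)
F = m·Δv/dt = (2.8000, 1.0000, 4.0000)

F = (2.8000, 1.0000, 4.0000)
τ = (-0.1200, 0.0200, 0.1000)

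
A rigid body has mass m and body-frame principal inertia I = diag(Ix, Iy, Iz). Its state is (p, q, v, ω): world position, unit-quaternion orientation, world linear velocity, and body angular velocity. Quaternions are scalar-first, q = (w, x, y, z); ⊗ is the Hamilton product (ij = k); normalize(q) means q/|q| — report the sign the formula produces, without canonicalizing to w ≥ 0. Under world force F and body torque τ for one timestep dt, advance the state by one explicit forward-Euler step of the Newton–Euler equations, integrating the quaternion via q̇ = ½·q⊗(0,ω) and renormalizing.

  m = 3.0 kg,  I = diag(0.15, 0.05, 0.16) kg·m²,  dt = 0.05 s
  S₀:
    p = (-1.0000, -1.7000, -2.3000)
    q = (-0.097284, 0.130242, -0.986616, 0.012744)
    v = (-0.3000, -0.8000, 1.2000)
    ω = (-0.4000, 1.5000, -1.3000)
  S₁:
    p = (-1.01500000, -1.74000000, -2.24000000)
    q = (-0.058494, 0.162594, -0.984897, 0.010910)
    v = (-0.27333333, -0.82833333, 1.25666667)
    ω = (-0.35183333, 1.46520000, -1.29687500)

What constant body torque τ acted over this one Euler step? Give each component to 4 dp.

τ = (-0.0700, -0.0400, 0.0700)

rate change Δω = (0.04816667, -0.03480000, 0.00312500)
I·α + gyro = (-0.0700, -0.0400, 0.0700)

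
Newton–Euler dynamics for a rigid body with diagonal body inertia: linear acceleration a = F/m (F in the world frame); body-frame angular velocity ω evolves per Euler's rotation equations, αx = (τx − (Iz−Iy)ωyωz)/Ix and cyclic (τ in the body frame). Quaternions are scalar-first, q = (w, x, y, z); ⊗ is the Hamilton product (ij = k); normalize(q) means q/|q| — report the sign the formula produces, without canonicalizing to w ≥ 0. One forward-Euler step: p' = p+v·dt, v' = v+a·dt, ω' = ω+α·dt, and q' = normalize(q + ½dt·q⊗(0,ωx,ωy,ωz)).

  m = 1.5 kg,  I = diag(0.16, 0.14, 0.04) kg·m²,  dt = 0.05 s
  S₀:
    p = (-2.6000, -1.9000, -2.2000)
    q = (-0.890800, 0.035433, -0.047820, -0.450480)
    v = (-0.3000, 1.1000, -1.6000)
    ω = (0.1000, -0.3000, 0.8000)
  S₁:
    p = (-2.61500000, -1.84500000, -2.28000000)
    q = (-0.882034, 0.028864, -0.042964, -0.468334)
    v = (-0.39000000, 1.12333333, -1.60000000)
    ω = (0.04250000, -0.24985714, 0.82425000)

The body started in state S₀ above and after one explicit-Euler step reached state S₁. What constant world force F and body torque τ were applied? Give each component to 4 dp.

rate change Δω = (-0.05750000, 0.05014286, 0.02425000)
τ = I·(Δω/dt) + ω₀×(Iω₀) = (-0.1600, 0.1500, 0.0200)
velocity change Δv = (-0.09000000, 0.02333333, 0.00000000)
F = m·Δv/dt = (-2.7000, 0.7000, 0.0000)

F = (-2.7000, 0.7000, 0.0000)
τ = (-0.1600, 0.1500, 0.0200)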